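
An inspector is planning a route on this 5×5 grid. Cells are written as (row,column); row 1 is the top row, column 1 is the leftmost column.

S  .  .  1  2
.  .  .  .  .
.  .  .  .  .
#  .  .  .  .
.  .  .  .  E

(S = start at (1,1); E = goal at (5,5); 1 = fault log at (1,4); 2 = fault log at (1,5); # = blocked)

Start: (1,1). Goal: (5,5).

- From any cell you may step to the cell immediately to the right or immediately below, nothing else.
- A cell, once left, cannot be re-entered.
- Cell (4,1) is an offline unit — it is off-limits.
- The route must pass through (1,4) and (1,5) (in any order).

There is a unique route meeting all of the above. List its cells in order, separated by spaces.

(1,1) (1,2) (1,3) (1,4) (1,5) (2,5) (3,5) (4,5) (5,5)

Moves only go right or down, so the column and row indices never decrease.
Route from (1,1): right 4 to (1,5), down 4 to (5,5) — 8 moves in all.
Check: all required cells visited.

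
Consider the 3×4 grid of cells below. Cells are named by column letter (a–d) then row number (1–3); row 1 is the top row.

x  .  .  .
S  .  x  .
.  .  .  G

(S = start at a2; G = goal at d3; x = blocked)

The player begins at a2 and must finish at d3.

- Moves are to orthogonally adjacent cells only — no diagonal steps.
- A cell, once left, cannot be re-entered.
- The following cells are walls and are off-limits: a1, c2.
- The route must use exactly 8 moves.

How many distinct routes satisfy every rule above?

Need simple routes of exactly 8 moves from a2 to d3 (Manhattan distance 4, so 2 moves are spent on a detour and 2 undoing it).
Enumerating: a2 a3 b3 b2 b1 c1 d1 d2 d3.
That gives 1 route.

1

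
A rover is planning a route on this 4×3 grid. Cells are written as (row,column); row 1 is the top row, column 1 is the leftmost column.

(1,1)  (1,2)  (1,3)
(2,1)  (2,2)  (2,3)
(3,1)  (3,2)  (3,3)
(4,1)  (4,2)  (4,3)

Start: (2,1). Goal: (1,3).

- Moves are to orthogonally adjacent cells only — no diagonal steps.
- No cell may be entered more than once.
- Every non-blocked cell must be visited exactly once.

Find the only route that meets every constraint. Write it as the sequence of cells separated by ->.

Need to visit all 12 open cells exactly once, starting at (2,1) and ending at (1,3).
Route from (2,1): up 1 to (1,1), right 1 to (1,2), down 2 to (3,2), left 1 to (3,1), down 1 to (4,1), right 2 to (4,3), up 3 to (1,3) — 11 moves in all.
Check: all 12 open cells covered.

(2,1) -> (1,1) -> (1,2) -> (2,2) -> (3,2) -> (3,1) -> (4,1) -> (4,2) -> (4,3) -> (3,3) -> (2,3) -> (1,3)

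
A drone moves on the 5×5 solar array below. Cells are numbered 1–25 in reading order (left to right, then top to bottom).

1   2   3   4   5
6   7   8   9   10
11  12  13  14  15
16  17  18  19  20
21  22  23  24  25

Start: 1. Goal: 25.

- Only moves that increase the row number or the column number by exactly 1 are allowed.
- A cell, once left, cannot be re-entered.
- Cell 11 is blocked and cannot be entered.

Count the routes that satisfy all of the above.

55

A right/down-only route from 1 to 25 makes exactly 4 down-moves and 4 right-moves in some order.
With no other constraints that would be C(8,4) = 70 routes.
Subtract routes through each blocked cell (inclusion–exclusion for overlaps): − through 11: 15 → 55.
That gives 55 routes.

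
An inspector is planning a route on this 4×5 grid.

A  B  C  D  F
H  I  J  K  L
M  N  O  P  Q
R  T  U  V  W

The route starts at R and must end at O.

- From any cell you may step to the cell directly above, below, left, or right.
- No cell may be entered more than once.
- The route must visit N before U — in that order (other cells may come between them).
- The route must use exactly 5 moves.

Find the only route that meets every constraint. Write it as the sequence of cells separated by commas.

R, M, N, T, U, O

The waypoints must appear in the order N, U, with no cell reused.
Route from R: up 1 to M, right 1 to N, down 1 to T, right 1 to U, up 1 to O — 5 moves in all.
Check: order respected (N at step 2, U at step 4); 5 moves as required.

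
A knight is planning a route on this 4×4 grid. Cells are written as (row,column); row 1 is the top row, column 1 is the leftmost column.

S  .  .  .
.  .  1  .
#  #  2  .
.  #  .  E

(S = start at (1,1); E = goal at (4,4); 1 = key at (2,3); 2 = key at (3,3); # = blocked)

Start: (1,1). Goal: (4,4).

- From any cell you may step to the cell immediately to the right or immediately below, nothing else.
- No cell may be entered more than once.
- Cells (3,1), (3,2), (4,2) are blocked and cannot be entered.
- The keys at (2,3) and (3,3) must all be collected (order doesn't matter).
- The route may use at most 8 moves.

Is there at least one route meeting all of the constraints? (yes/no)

One route that works: (1,1) → (2,1) → (2,2) → (2,3) → (3,3) → (4,3) → (4,4).

yes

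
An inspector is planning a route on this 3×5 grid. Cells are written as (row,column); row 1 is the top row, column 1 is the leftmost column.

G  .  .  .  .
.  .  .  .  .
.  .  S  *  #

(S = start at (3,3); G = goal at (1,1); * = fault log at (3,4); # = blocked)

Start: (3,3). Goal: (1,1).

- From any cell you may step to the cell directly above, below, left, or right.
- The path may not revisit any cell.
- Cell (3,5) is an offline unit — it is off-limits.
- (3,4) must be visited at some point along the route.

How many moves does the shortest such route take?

6

Any route passes through (3,4) somewhere between (3,3) and (1,1). Summing Manhattan distances along the two legs ((3,3) → (3,4) → (1,1)) gives a lower bound of 1 + 5 = 6 moves.
A route of 6 moves achieves this: (3,3) → (3,4) → (2,4) → (1,4) → (1,3) → (1,2) → (1,1).
Since 6 matches the lower bound, it is optimal.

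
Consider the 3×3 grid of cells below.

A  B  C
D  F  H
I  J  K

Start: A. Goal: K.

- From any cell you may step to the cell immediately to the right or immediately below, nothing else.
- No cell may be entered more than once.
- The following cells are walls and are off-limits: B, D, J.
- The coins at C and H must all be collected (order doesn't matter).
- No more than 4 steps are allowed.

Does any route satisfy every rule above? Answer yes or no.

Right/down moves force the required cells to be taken in the order C, H. Every right/down route from A to C runs into a blocked cell, so that leg cannot be completed.

no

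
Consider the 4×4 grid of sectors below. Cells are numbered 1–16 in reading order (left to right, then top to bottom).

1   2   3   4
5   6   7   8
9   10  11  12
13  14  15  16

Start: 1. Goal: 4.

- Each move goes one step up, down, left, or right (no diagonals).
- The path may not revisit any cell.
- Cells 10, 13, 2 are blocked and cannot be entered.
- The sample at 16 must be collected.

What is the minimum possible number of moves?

Any route passes through 16 somewhere between 1 and 4. Summing Manhattan distances along the two legs (1 → 16 → 4) gives a lower bound of 6 + 3 = 9 moves.
A route of 9 moves achieves this: 1 → 5 → 6 → 7 → 11 → 15 → 16 → 12 → 8 → 4.
Since 9 matches the lower bound, it is optimal.

9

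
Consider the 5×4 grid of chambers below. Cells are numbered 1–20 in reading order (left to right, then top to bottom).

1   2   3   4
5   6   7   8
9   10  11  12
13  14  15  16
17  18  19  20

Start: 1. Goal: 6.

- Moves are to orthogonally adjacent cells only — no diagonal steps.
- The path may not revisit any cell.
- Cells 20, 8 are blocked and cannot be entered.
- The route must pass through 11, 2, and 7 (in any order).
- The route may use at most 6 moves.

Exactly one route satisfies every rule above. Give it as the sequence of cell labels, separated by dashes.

1 - 2 - 3 - 7 - 11 - 10 - 6

The budget equals the shortest possible length, so every move has to be on a shortest route through the required cells.
Route from 1: 2× right (reaching 3), 2× down (reaching 11), left to 10, up to 6 — 6 moves in all.
Check: all required cells visited; 6 ≤ 6 moves.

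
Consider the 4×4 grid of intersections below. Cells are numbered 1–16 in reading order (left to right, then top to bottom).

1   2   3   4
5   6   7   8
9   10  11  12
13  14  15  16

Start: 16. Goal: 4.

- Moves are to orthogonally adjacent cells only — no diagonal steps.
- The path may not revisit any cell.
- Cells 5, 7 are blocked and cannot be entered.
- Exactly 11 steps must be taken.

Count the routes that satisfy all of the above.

Need simple routes of exactly 11 moves from 16 to 4 (Manhattan distance 3, so 4 moves are spent on a detour and 4 undoing it).
Enumerating: 16 12 11 15 14 13 9 10 6 2 3 4.
That gives 1 route.

1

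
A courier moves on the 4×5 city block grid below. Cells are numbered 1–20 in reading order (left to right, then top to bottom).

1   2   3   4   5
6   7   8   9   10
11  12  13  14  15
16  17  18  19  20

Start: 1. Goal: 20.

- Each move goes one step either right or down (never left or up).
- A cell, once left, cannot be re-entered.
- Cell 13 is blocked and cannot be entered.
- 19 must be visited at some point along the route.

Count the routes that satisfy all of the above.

A right/down-only route from 1 to 20 makes exactly 3 down-moves and 4 right-moves in some order.
With no other constraints that would be C(7,3) = 35 routes.
Split at 19 and multiply the segment counts (each segment already excludes blocked cells): 1→19: 8; 19→20: 1; product = 8.
That gives 8 routes.

8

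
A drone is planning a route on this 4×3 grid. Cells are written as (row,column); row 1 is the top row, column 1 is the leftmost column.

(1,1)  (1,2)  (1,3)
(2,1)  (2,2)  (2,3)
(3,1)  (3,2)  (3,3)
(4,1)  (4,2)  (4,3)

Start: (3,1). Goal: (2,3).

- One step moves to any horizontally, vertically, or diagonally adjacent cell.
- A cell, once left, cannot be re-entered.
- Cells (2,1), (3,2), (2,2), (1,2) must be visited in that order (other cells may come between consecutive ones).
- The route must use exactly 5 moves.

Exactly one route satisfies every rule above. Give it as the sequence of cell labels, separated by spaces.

The waypoints must appear in the order (2,1), (3,2), (2,2), (1,2), with no cell reused.
Route from (3,1): up 1 to (2,1), down-right 1 to (3,2), up 2 to (1,2), down-right 1 to (2,3) — 5 moves in all.
Check: order respected ((2,1) at step 1, (3,2) at step 2, (2,2) at step 3, (1,2) at step 4); 5 moves as required.

(3,1) (2,1) (3,2) (2,2) (1,2) (2,3)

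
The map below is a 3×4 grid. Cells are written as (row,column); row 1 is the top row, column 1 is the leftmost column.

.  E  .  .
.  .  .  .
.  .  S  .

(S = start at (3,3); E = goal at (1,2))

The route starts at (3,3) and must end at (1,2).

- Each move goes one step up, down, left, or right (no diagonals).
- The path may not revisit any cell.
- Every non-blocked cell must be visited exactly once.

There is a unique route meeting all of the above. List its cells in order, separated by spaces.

Need to visit all 12 open cells exactly once, starting at (3,3) and ending at (1,2).
Cell (3,4) has only two open neighbours ((2,4) and (3,3)), so the path must pass straight through it: one of those is the cell it's entered from and the other is where it exits.
Route from (3,3): right to (3,4), 2× up (reaching (1,4)), left to (1,3), down to (2,3), left to (2,2), down to (3,2), left to (3,1), 2× up (reaching (1,1)), right to (1,2) — 11 moves in all.
Check: all 12 open cells covered.

(3,3) (3,4) (2,4) (1,4) (1,3) (2,3) (2,2) (3,2) (3,1) (2,1) (1,1) (1,2)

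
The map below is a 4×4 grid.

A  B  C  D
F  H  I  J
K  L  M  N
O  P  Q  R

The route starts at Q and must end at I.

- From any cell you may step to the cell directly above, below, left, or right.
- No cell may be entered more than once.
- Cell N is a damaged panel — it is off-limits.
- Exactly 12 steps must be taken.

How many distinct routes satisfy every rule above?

3

Need simple routes of exactly 12 moves from Q to I (Manhattan distance 2, so 5 moves are spent on a detour and 5 undoing it).
Enumerating: Q M L P O K F A B C D J I | Q M L P O K F H B C D J I | Q P O K L H F A B C D J I.
That gives 3 routes.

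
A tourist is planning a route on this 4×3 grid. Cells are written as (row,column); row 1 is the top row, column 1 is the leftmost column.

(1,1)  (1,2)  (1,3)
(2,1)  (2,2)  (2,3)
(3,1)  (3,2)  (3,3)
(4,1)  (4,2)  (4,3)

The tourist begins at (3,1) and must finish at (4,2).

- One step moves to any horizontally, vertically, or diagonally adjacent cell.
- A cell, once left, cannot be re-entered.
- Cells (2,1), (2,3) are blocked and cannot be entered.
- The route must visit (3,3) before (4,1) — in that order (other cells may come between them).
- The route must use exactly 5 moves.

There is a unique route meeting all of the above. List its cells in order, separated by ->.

The waypoints must appear in the order (3,3), (4,1), with no cell reused.
Route from (3,1): up-right 1 to (2,2), down-right 1 to (3,3), left 1 to (3,2), down-left 1 to (4,1), right 1 to (4,2) — 5 moves in all.
Check: order respected ((3,3) at step 2, (4,1) at step 4); 5 moves as required.

(3,1) -> (2,2) -> (3,3) -> (3,2) -> (4,1) -> (4,2)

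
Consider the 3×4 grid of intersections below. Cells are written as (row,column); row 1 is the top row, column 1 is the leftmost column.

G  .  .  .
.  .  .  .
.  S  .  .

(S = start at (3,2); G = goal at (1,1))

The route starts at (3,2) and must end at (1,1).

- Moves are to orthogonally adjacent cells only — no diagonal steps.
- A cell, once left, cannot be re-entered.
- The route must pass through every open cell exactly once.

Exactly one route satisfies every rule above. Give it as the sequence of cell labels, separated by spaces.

Need to visit all 12 open cells exactly once, starting at (3,2) and ending at (1,1).
Route from (3,2): left 1 to (3,1), up 1 to (2,1), right 2 to (2,3), down 1 to (3,3), right 1 to (3,4), up 2 to (1,4), left 3 to (1,1) — 11 moves in all.
Check: all 12 open cells covered.

(3,2) (3,1) (2,1) (2,2) (2,3) (3,3) (3,4) (2,4) (1,4) (1,3) (1,2) (1,1)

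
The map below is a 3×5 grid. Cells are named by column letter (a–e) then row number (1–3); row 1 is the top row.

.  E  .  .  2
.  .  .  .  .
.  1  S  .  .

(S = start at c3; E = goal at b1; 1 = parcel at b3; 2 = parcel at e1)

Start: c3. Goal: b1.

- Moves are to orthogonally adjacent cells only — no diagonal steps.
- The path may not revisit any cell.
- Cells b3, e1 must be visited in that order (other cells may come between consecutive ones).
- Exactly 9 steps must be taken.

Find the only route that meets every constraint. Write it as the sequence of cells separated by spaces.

c3 b3 b2 c2 d2 e2 e1 d1 c1 b1

The waypoints must appear in the order b3, e1, with no cell reused.
Route from c3: left to b3, up to b2, 3× right (reaching e2), up to e1, 3× left (reaching b1) — 9 moves in all.
Check: order respected (1 at step 1, 2 at step 6); 9 moves as required.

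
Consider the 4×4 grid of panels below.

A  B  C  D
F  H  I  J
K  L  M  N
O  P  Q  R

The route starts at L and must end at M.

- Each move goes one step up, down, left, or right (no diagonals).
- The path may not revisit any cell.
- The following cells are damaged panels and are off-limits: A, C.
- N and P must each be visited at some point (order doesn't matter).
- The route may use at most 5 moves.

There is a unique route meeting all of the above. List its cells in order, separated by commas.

The budget equals the shortest possible length, so every move has to be on a shortest route through the required cells.
Route from L: down to P, 2× right (reaching R), up to N, left to M — 5 moves in all.
Check: all required cells visited; 5 ≤ 5 moves.

L, P, Q, R, N, M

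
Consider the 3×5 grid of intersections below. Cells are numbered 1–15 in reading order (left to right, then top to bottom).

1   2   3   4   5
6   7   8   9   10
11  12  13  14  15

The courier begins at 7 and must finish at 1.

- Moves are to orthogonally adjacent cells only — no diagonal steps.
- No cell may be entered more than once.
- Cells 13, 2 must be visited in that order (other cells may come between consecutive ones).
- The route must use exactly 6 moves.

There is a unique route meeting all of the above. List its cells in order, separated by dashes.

7 - 12 - 13 - 8 - 3 - 2 - 1

The waypoints must appear in the order 13, 2, with no cell reused.
Route from 7: down 1 to 12, right 1 to 13, up 2 to 3, left 2 to 1 — 6 moves in all.
Check: order respected (13 at step 2, 2 at step 5); 6 moves as required.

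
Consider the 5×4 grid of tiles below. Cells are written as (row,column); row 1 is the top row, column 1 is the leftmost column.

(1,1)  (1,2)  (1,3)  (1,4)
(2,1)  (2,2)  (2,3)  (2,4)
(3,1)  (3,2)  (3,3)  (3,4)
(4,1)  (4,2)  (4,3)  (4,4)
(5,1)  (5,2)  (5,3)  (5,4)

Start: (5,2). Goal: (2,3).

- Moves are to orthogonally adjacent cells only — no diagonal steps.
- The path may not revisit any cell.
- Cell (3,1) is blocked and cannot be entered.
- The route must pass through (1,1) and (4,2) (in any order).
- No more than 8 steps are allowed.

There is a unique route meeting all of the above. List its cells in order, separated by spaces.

Any route must reach (1,1) and (4,2) and still end at (2,3) within 8 moves, so the order of the required stops is forced.
Route from (5,2): 3× up (reaching (2,2)), left to (2,1), up to (1,1), 2× right (reaching (1,3)), down to (2,3) — 8 moves in all.
Check: all required cells visited; 8 ≤ 8 moves.

(5,2) (4,2) (3,2) (2,2) (2,1) (1,1) (1,2) (1,3) (2,3)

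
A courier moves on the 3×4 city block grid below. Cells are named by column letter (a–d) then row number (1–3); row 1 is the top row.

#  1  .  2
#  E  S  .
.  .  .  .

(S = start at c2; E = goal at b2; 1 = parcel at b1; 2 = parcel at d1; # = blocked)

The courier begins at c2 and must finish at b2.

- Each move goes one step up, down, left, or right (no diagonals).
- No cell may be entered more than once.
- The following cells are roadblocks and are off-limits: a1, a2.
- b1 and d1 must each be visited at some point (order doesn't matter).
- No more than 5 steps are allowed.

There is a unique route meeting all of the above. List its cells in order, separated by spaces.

c2 d2 d1 c1 b1 b2

The budget equals the shortest possible length, so every move has to be on a shortest route through the required cells.
Route from c2: right to d2, up to d1, 2× left (reaching b1), down to b2 — 5 moves in all.
Check: all required cells visited; 5 ≤ 5 moves.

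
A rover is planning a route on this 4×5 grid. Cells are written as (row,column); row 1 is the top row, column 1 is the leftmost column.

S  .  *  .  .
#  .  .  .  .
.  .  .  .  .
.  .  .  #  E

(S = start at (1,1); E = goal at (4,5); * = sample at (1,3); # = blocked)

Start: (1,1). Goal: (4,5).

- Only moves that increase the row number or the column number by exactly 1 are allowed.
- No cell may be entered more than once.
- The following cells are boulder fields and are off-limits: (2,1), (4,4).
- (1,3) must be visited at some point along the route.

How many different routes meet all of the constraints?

6

A right/down-only route from (1,1) to (4,5) makes exactly 3 down-moves and 4 right-moves in some order.
With no other constraints that would be C(7,3) = 35 routes.
Split at (1,3) and multiply the segment counts (each segment already excludes blocked cells): (1,1)→(1,3): 1; (1,3)→(4,5): 6; product = 6.
That gives 6 routes.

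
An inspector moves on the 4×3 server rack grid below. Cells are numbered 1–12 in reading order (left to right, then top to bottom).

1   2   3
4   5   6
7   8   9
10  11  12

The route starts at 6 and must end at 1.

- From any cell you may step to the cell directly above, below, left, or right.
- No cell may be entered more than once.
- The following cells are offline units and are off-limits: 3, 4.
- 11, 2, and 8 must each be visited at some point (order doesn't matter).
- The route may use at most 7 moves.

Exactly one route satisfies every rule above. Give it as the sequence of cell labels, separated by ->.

Any route must reach 11, 2, and 8 and still end at 1 within 7 moves, so the order of the required stops is forced.
Route from 6: down 2 to 12, left 1 to 11, up 3 to 2, left 1 to 1 — 7 moves in all.
Check: all required cells visited; 7 ≤ 7 moves.

6 -> 9 -> 12 -> 11 -> 8 -> 5 -> 2 -> 1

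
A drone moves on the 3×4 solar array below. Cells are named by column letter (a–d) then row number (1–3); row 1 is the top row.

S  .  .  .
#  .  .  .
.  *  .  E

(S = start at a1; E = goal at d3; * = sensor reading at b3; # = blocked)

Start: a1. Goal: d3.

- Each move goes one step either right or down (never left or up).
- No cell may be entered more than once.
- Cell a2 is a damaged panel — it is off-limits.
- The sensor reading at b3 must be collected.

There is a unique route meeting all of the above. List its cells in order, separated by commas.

Moves only go right or down, so the column and row indices never decrease.
Route from a1: right to b1, 2× down (reaching b3), 2× right (reaching d3) — 5 moves in all.
Check: all required cells visited.

a1, b1, b2, b3, c3, d3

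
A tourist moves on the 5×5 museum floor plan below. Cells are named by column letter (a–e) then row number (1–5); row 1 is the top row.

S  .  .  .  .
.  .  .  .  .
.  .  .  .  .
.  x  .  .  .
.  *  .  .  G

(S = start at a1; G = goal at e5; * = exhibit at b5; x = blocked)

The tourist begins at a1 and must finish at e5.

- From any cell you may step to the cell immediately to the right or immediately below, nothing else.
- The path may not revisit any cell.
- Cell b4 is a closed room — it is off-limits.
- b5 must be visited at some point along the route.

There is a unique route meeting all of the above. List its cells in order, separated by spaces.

Moves only go right or down, so the column and row indices never decrease.
Route from a1: down 4 to a5, right 4 to e5 — 8 moves in all.
Check: all required cells visited.

a1 a2 a3 a4 a5 b5 c5 d5 e5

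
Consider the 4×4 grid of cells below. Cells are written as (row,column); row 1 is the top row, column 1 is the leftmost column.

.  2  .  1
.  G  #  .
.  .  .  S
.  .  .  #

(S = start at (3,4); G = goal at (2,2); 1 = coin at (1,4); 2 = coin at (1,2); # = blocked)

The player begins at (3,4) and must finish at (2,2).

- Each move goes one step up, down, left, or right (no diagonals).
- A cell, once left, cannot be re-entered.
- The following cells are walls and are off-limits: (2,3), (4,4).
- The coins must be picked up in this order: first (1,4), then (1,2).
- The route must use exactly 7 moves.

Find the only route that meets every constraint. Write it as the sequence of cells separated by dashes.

The waypoints must appear in the order (1,4), (1,2), with no cell reused.
Route from (3,4): 2× up (reaching (1,4)), 3× left (reaching (1,1)), down to (2,1), right to (2,2) — 7 moves in all.
Check: order respected (1 at step 2, 2 at step 4); 7 moves as required.

(3,4) - (2,4) - (1,4) - (1,3) - (1,2) - (1,1) - (2,1) - (2,2)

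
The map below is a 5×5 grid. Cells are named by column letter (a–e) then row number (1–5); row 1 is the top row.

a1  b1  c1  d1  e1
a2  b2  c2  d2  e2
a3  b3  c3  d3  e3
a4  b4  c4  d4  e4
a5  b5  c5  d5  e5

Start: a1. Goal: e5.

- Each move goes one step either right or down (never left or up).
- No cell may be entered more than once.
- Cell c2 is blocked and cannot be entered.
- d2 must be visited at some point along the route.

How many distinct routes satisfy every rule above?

A right/down-only route from a1 to e5 makes exactly 4 down-moves and 4 right-moves in some order.
With no other constraints that would be C(8,4) = 70 routes.
Split at d2 and multiply the segment counts (each segment already excludes blocked cells): a1→d2: 1; d2→e5: 4; product = 4.
That gives 4 routes.

4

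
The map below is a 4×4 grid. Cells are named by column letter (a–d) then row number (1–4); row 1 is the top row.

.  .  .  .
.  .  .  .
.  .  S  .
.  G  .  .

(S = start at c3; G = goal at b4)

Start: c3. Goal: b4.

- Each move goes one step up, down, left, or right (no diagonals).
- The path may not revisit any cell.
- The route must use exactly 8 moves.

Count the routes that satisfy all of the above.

19

Need simple routes of exactly 8 moves from c3 to b4 (Manhattan distance 2, so 3 moves are spent on a detour and 3 undoing it).
Branch systematically from the start, pruning whenever the remaining move budget drops below the Manhattan distance to b4 or differs from it in parity. Grouping the completions by first move — via c2: 10; via c4: 1; via b3: 2; via d3: 6 — and summing: 10 + 1 + 2 + 6 = 19.
That gives 19 routes.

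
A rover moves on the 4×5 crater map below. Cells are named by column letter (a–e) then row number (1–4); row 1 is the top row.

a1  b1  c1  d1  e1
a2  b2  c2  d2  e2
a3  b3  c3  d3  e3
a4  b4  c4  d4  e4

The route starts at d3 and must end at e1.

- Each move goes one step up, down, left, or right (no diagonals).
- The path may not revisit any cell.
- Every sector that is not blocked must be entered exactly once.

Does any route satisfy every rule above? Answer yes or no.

yes

One route that works: d3 → d2 → d1 → c1 → c2 → c3 → b3 → b2 → b1 → a1 → a2 → a3 → a4 → b4 → c4 → d4 → e4 → e3 → e2 → e1.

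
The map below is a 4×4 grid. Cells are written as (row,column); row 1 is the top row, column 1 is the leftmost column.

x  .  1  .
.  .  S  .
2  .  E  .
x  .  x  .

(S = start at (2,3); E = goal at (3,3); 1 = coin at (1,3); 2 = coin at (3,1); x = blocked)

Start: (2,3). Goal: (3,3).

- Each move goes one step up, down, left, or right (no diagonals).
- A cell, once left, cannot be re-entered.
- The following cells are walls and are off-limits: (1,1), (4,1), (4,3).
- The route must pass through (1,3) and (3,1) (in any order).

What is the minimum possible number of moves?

Any route passes through (1,3) and (3,1) in some order between (2,3) and (3,3). Summing Manhattan distances along each leg and taking the cheapest ordering ((2,3) → (1,3) → (3,1) → (3,3)) gives a lower bound of 1 + 4 + 2 = 7 moves.
A route of 7 moves achieves this: (2,3) → (1,3) → (1,2) → (2,2) → (2,1) → (3,1) → (3,2) → (3,3).
Since 7 matches the lower bound, it is optimal.

7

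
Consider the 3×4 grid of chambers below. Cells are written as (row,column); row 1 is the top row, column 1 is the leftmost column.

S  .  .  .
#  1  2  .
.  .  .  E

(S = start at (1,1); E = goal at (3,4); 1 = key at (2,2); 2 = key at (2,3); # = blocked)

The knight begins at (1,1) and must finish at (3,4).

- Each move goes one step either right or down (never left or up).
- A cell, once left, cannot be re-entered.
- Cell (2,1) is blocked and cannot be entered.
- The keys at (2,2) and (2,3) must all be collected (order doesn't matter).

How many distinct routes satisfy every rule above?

2

A right/down-only route from (1,1) to (3,4) makes exactly 2 down-moves and 3 right-moves in some order.
With no other constraints that would be C(5,2) = 10 routes.
A monotone route can only reach the required cells in the order (2,2), (2,3), so split there and multiply the segment counts (each segment already excludes blocked cells): (1,1)→(2,2): 1; (2,2)→(2,3): 1; (2,3)→(3,4): 2; product = 2.
That gives 2 routes.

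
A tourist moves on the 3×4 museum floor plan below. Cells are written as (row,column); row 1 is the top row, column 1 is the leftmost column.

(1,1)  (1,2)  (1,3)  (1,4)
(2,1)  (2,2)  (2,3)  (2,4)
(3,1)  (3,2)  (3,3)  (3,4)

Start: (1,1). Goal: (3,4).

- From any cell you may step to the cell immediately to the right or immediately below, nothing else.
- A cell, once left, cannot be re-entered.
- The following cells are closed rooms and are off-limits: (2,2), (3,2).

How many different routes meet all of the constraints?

3

A right/down-only route from (1,1) to (3,4) makes exactly 2 down-moves and 3 right-moves in some order.
With no other constraints that would be C(5,2) = 10 routes.
Subtract routes through each blocked cell (inclusion–exclusion for overlaps): − through (2,2): 6 − through (3,2): 3 + through (2,2)&(3,2): 2 → 3.
That gives 3 routes.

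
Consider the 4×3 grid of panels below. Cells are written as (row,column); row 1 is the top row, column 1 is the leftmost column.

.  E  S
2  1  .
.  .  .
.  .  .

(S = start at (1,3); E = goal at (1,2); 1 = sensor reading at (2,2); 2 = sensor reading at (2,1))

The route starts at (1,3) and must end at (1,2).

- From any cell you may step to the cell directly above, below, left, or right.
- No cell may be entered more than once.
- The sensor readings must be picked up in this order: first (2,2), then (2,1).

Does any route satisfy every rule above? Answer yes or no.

One route that works: (1,3) → (2,3) → (2,2) → (2,1) → (1,1) → (1,2).

yes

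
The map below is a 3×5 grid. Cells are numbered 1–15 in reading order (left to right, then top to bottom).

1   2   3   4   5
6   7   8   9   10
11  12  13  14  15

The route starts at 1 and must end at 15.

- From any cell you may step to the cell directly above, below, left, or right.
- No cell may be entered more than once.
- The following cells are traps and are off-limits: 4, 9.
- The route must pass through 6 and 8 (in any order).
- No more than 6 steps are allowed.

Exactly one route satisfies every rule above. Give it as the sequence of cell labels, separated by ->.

1 -> 6 -> 7 -> 8 -> 13 -> 14 -> 15

Any route must reach 6 and 8 and still end at 15 within 6 moves, so the order of the required stops is forced.
Route from 1: down to 6, 2× right (reaching 8), down to 13, 2× right (reaching 15) — 6 moves in all.
Check: all required cells visited; 6 ≤ 6 moves.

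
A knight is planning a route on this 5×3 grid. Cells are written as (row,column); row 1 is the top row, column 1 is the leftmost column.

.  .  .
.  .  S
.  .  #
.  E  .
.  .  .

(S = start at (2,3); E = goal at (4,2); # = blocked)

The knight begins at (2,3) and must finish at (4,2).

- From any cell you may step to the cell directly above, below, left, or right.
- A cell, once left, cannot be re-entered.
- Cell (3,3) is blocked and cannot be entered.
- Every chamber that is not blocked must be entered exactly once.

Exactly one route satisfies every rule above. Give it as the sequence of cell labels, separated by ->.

(2,3) -> (1,3) -> (1,2) -> (1,1) -> (2,1) -> (2,2) -> (3,2) -> (3,1) -> (4,1) -> (5,1) -> (5,2) -> (5,3) -> (4,3) -> (4,2)

Need to visit all 14 open cells exactly once, starting at (2,3) and ending at (4,2).
Cell (5,1) has only two open neighbours ((4,1) and (5,2)), so the path must pass straight through it: one of those is the cell it's entered from and the other is where it exits.
Route from (2,3): up 1 to (1,3), left 2 to (1,1), down 1 to (2,1), right 1 to (2,2), down 1 to (3,2), left 1 to (3,1), down 2 to (5,1), right 2 to (5,3), up 1 to (4,3), left 1 to (4,2) — 13 moves in all.
Check: all 14 open cells covered.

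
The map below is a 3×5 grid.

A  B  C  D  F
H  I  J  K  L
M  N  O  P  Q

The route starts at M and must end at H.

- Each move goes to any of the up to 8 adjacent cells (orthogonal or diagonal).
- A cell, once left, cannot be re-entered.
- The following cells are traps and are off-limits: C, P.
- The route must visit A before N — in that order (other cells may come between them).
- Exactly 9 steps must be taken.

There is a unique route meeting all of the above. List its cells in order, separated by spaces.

The waypoints must appear in the order A, N, with no cell reused.
Route from M: up-right to I, up-left to A, right to B, down-right to J, up-right to D, down to K, down-left to O, left to N, up-left to H — 9 moves in all.
Check: order respected (A at step 2, N at step 8); 9 moves as required.

M I A B J D K O N H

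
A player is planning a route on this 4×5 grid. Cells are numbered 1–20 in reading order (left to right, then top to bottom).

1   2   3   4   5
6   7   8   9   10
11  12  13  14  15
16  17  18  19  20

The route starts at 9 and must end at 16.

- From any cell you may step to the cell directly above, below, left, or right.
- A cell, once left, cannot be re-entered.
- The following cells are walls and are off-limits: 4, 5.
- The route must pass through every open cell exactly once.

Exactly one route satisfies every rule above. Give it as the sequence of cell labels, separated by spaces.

Need to visit all 18 open cells exactly once, starting at 9 and ending at 16.
Cell 20 has only two open neighbours (15 and 19), so the path must pass straight through it: one of those is the cell it's entered from and the other is where it exits.
Route from 9: right to 10, 2× down (reaching 20), left to 19, up to 14, left to 13, down to 18, left to 17, 2× up (reaching 7), right to 8, up to 3, 2× left (reaching 1), 3× down (reaching 16) — 17 moves in all.
Check: all 18 open cells covered.

9 10 15 20 19 14 13 18 17 12 7 8 3 2 1 6 11 16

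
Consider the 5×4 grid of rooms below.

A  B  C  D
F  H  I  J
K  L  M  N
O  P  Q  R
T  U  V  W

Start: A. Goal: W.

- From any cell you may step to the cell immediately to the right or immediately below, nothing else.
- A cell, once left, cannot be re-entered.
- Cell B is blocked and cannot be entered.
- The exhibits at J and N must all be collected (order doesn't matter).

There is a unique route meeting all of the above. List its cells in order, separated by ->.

A -> F -> H -> I -> J -> N -> R -> W

Moves only go right or down, so the column and row indices never decrease.
Route from A: down 1 to F, right 3 to J, down 3 to W — 7 moves in all.
Check: all required cells visited.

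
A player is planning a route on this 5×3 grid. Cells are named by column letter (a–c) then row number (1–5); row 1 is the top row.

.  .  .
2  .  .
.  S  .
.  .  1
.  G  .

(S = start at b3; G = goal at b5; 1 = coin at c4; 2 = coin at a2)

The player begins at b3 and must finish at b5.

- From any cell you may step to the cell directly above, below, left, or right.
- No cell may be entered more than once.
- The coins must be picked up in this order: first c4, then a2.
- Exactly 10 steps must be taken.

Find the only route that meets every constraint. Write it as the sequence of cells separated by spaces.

The waypoints must appear in the order c4, a2, with no cell reused.
Route from b3: down 1 to b4, right 1 to c4, up 2 to c2, left 2 to a2, down 3 to a5, right 1 to b5 — 10 moves in all.
Check: order respected (1 at step 2, 2 at step 6); 10 moves as required.

b3 b4 c4 c3 c2 b2 a2 a3 a4 a5 b5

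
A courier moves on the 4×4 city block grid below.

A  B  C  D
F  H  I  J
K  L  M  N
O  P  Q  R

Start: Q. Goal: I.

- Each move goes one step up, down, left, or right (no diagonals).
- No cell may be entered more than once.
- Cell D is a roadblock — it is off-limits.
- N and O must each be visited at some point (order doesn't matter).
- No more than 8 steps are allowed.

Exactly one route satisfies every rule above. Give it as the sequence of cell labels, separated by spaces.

Q P O K L M N J I

The 8-move cap with required stops at N, O leaves no slack for detours.
Route from Q: 2× left (reaching O), up to K, 3× right (reaching N), up to J, left to I — 8 moves in all.
Check: all required cells visited; 8 ≤ 8 moves.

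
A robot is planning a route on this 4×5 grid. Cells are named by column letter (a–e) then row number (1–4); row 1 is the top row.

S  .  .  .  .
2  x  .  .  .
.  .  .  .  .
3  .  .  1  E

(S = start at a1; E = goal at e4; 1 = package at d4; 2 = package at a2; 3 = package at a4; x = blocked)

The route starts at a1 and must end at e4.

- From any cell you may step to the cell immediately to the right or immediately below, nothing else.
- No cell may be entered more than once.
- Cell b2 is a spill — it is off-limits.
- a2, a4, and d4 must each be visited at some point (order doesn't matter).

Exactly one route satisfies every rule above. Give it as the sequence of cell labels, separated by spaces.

Moves only go right or down, so the column and row indices never decrease.
Route from a1: down 3 to a4, right 4 to e4 — 7 moves in all.
Check: all required cells visited.

a1 a2 a3 a4 b4 c4 d4 e4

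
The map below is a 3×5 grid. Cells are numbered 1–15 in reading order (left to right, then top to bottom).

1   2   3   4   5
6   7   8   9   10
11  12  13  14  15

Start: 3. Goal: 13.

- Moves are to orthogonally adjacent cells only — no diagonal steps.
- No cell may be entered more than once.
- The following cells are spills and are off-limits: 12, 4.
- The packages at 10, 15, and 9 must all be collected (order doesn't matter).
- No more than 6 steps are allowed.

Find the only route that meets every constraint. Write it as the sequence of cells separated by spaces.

3 8 9 10 15 14 13

The 6-move cap with required stops at 10, 15, 9 leaves no slack for detours.
Route from 3: down 1 to 8, right 2 to 10, down 1 to 15, left 2 to 13 — 6 moves in all.
Check: all required cells visited; 6 ≤ 6 moves.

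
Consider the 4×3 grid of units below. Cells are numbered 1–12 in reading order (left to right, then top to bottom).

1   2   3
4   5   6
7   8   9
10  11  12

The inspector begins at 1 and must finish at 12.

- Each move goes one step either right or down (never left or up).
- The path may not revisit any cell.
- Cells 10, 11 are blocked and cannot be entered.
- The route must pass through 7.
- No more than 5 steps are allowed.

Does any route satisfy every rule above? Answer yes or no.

yes

One route that works: 1 → 4 → 7 → 8 → 9 → 12.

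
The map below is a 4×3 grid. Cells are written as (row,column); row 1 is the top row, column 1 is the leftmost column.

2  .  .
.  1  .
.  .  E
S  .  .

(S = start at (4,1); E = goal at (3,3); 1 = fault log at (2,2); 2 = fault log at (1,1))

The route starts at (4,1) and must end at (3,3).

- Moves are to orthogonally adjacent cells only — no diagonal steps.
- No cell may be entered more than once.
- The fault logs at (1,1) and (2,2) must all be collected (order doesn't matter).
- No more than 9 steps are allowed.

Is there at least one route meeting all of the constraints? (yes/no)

One route that works: (4,1) → (3,1) → (2,1) → (1,1) → (1,2) → (2,2) → (3,2) → (3,3).

yes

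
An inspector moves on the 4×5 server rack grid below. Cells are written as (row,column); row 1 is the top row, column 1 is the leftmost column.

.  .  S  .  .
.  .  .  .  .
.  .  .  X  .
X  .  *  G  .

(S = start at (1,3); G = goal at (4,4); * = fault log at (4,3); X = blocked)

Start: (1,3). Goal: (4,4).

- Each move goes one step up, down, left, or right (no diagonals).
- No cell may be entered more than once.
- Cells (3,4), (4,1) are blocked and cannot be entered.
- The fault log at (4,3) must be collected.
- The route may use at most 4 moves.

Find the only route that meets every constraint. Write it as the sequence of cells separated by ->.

Any route must reach (4,3) and still end at (4,4) within 4 moves, so the order of the required stops is forced.
Route from (1,3): 3× down (reaching (4,3)), right to (4,4) — 4 moves in all.
Check: all required cells visited; 4 ≤ 4 moves.

(1,3) -> (2,3) -> (3,3) -> (4,3) -> (4,4)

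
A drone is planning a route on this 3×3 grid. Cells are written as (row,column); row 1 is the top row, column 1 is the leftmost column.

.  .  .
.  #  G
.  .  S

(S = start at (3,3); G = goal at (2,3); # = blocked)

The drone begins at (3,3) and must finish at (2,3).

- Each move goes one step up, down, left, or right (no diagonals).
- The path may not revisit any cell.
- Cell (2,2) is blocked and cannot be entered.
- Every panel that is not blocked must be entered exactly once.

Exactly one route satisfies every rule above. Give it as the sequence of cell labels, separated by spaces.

(3,3) (3,2) (3,1) (2,1) (1,1) (1,2) (1,3) (2,3)

Need to visit all 8 open cells exactly once, starting at (3,3) and ending at (2,3).
Cell (1,1) has only two open neighbours ((2,1) and (1,2)), so the path must pass straight through it: one of those is the cell it's entered from and the other is where it exits.
Route from (3,3): 2× left (reaching (3,1)), 2× up (reaching (1,1)), 2× right (reaching (1,3)), down to (2,3) — 7 moves in all.
Check: all 8 open cells covered.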